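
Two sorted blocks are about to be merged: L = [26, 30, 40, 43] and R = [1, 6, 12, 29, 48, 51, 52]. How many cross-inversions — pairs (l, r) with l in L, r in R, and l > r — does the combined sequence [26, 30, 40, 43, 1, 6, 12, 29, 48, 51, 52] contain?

Cross-inversions: 15

Take each right-half value and tally the left-half values above it:
r = 1: 26, 30, 40, 43 → 4
r = 6: 26, 30, 40, 43 → 4
r = 12: 26, 30, 40, 43 → 4
r = 29: 30, 40, 43 → 3
r = 48: none → 0
r = 51: none → 0
r = 52: none → 0
Cross-inversions: 4 + 4 + 4 + 3 + 0 + 0 + 0 = 15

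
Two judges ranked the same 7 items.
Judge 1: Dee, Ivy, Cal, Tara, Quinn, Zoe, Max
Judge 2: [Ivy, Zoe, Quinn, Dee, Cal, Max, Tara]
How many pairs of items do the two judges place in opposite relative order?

Assign each item its position (1..7) in the first ordering, then rewrite the second ordering as that position sequence:
positions: Dee→1, Ivy→2, Cal→3, Tara→4, Quinn→5, Zoe→6, Max→7
second ordering as positions: [2, 6, 5, 1, 3, 7, 4]
Discordant pairs = inversions in this position sequence.
2: 1 → 1
6: 5, 1, 3, 4 → 4
5: 1, 3, 4 → 3
1: 0
3: 0
7: 4 → 1
4: 0
Total: 1 + 4 + 3 + 0 + 0 + 1 + 0 = 9

9 discordant pairs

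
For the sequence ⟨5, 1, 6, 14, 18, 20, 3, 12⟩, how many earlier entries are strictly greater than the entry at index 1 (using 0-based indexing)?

1

The element at index 1 is 1.
Elements before it: 5
Those larger than 1: 5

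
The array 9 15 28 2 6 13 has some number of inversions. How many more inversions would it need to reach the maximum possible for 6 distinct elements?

7 inversions short

Maximum inversions for 6 distinct elements is C(6, 2) = 6·5/2 = 15.
Current inversions — for each element, count later smaller elements:
9: 2
15: 3
28: 3
2: 0
6: 0
13: 0
Current total: 2 + 3 + 3 + 0 + 0 + 0 = 8
Shortfall: 15 − 8 = 7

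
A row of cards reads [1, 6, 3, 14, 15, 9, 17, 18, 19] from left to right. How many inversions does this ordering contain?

Inversions: 3

Sweep left to right; for each value list the smaller values that follow it:
1: 0
6: 1
3: 0
14: 1
15: 1
9: 0
17: 0
18: 0
19: 0
Sum: 0 + 1 + 0 + 1 + 1 + 0 + 0 + 0 + 0 = 3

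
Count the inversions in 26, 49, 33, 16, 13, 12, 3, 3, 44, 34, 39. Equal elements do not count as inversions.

30 out-of-order pairs

Element-by-element contributions:
26 → 16, 13, 12, 3, 3 → 5
49 → 33, 16, 13, 12, 3, 3, 44, 34, 39 → 9
33 → 16, 13, 12, 3, 3 → 5
16 → 13, 12, 3, 3 → 4
13 → 12, 3, 3 → 3
12 → 3, 3 → 2
3 → none → 0
3 → none → 0
44 → 34, 39 → 2
34 → none → 0
39 → none → 0
Sum: 5 + 9 + 5 + 4 + 3 + 2 + 0 + 0 + 2 + 0 + 0 = 30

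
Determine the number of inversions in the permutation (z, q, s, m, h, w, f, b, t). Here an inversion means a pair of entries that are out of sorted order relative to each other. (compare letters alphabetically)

Element-by-element contributions:
z: 8
q: 4
s: 4
m: 3
h: 2
w: 3
f: 1
b: 0
t: 0
Sum: 8 + 4 + 4 + 3 + 2 + 3 + 1 + 0 + 0 = 25

25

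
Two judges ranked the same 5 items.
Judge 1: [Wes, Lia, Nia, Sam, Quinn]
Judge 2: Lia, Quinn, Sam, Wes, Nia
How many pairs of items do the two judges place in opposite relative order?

6

Assign each item its position (1..5) in the first ordering, then rewrite the second ordering as that position sequence:
positions: Wes→1, Lia→2, Nia→3, Sam→4, Quinn→5
second ordering as positions: [2, 5, 4, 1, 3]
Discordant pairs = inversions in this position sequence.
2: 1 → 1
5: 4, 1, 3 → 3
4: 1, 3 → 2
1: 0
3: 0
Total: 1 + 3 + 2 + 0 + 0 = 6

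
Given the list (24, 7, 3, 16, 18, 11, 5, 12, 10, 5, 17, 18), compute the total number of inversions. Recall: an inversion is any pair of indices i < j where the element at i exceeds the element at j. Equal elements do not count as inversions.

There are 31 out-of-order pairs.

Sweep left to right; for each value list the smaller values that follow it:
24 → 7, 3, 16, 18, 11, 5, 12, 10, 5, 17, 18 → 11
7 → 3, 5, 5 → 3
3 → none → 0
16 → 11, 5, 12, 10, 5 → 5
18 → 11, 5, 12, 10, 5, 17 → 6
11 → 5, 10, 5 → 3
5 → none → 0
12 → 10, 5 → 2
10 → 5 → 1
5 → none → 0
17 → none → 0
18 → none → 0
Sum: 11 + 3 + 0 + 5 + 6 + 3 + 0 + 2 + 1 + 0 + 0 + 0 = 31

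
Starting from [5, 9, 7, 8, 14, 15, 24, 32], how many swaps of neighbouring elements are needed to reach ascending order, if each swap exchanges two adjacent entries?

Each adjacent swap fixes exactly one inversion, so the minimum swap count equals the number of inversions.
Count inversions — for each element, later elements that are smaller:
5: none → 0
9: 7, 8 → 2
7: none → 0
8: none → 0
14: none → 0
15: none → 0
24: none → 0
32: none → 0
Total inversions: 0 + 2 + 0 + 0 + 0 + 0 + 0 + 0 = 2

There are 2 swaps.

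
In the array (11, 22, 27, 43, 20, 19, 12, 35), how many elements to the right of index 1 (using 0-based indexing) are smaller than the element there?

The element at index 1 is 22.
Elements after it: 27, 43, 20, 19, 12, 35
Those smaller than 22: 20, 19, 12

3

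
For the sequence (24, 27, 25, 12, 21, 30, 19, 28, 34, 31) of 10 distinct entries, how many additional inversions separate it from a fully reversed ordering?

31

Maximum inversions for 10 distinct elements is C(10, 2) = 10·9/2 = 45.
Current inversions — for each element, count later smaller elements:
24: 3
27: 4
25: 3
12: 0
21: 1
30: 2
19: 0
28: 0
34: 1
31: 0
Current total: 3 + 4 + 3 + 0 + 1 + 2 + 0 + 0 + 1 + 0 = 14
Shortfall: 45 − 14 = 31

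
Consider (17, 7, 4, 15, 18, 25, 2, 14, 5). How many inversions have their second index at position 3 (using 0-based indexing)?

1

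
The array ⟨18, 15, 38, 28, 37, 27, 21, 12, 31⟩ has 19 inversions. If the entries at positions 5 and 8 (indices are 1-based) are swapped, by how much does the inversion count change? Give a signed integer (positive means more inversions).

Positions 5 and 8 hold 37 and 12; after swapping, the array is [18, 15, 38, 28, 12, 27, 21, 37, 31].
For each element, count later entries that are smaller:
18 → 15, 12 → 2
15 → 12 → 1
38 → 28, 12, 27, 21, 37, 31 → 6
28 → 12, 27, 21 → 3
12 → none → 0
27 → 21 → 1
21 → none → 0
37 → 31 → 1
31 → none → 0
Sum: 2 + 1 + 6 + 3 + 0 + 1 + 0 + 1 + 0 = 14
Change: 14 − 19 = -5

-5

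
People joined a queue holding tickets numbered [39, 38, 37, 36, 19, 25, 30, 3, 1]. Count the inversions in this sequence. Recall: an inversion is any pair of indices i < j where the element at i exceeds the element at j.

33 inversions

Count, for each position, how many later elements it exceeds:
39 → 38, 37, 36, 19, 25, 30, 3, 1 → 8
38 → 37, 36, 19, 25, 30, 3, 1 → 7
37 → 36, 19, 25, 30, 3, 1 → 6
36 → 19, 25, 30, 3, 1 → 5
19 → 3, 1 → 2
25 → 3, 1 → 2
30 → 3, 1 → 2
3 → 1 → 1
1 → none → 0
Sum: 8 + 7 + 6 + 5 + 2 + 2 + 2 + 1 + 0 = 33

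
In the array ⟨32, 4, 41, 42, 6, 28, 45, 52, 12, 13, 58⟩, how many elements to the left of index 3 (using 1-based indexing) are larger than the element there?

0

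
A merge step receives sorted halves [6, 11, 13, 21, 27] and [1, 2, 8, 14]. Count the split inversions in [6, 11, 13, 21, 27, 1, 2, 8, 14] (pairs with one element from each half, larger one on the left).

Count, for every r in R, how many entries of L exceed r:
r = 1: 6, 11, 13, 21, 27 → 5
r = 2: 6, 11, 13, 21, 27 → 5
r = 8: 11, 13, 21, 27 → 4
r = 14: 21, 27 → 2
Cross-inversions: 5 + 5 + 4 + 2 = 16

There are 16 cross-inversions.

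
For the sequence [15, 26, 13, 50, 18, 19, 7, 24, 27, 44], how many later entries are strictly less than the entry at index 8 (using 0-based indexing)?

0

The element at index 8 is 27.
Elements after it: 44
None of them are smaller than 27.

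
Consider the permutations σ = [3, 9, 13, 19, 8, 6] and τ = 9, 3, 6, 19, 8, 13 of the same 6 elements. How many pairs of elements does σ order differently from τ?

6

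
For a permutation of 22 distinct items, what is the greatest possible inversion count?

The maximum occurs when the array is in strictly decreasing order: every one of the C(22, 2) pairs is inverted.
C(22, 2) = 22·21/2 = 231

231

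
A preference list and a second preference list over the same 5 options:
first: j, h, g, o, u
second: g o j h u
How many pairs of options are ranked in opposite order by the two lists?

Assign each item its position (1..5) in the first ordering, then rewrite the second ordering as that position sequence:
positions: j→1, h→2, g→3, o→4, u→5
second ordering as positions: [3, 4, 1, 2, 5]
Discordant pairs = inversions in this position sequence.
3: 1, 2 → 2
4: 1, 2 → 2
1: 0
2: 0
5: 0
Total: 2 + 2 + 0 + 0 + 0 = 4

4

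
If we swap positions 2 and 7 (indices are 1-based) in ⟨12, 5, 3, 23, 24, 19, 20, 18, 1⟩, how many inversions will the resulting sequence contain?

Positions 2 and 7 hold 5 and 20; after swapping, the array is [12, 20, 3, 23, 24, 19, 5, 18, 1].
Count, for each position, how many later elements it exceeds:
12 → 3, 5, 1 → 3
20 → 3, 19, 5, 18, 1 → 5
3 → 1 → 1
23 → 19, 5, 18, 1 → 4
24 → 19, 5, 18, 1 → 4
19 → 5, 18, 1 → 3
5 → 1 → 1
18 → 1 → 1
1 → none → 0
Sum: 3 + 5 + 1 + 4 + 4 + 3 + 1 + 1 + 0 = 22

22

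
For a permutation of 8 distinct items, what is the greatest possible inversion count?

A reversed (strictly descending) arrangement makes every pair an inversion, giving C(8, 2) inversions.
C(8, 2) = 8·7/2 = 28

28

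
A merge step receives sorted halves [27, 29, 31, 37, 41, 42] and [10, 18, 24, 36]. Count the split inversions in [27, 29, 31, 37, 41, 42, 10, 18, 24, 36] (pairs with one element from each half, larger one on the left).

21 cross-inversions

Count, for every r in R, how many entries of L exceed r:
r = 10: 27, 29, 31, 37, 41, 42 → 6
r = 18: 27, 29, 31, 37, 41, 42 → 6
r = 24: 27, 29, 31, 37, 41, 42 → 6
r = 36: 37, 41, 42 → 3
Cross-inversions: 6 + 6 + 6 + 3 = 21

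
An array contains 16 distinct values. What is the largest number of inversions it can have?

120 inversions

A reversed (strictly descending) arrangement makes every pair an inversion, giving C(16, 2) inversions.
C(16, 2) = 16·15/2 = 120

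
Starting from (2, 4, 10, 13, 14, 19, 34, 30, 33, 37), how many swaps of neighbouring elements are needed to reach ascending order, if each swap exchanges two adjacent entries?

2 adjacent swaps

Minimum adjacent swaps = number of inversions (each swap of adjacent out-of-order elements removes one inversion and no swap can remove more).
Count inversions — for each element, later elements that are smaller:
2: none → 0
4: none → 0
10: none → 0
13: none → 0
14: none → 0
19: none → 0
34: 30, 33 → 2
30: none → 0
33: none → 0
37: none → 0
Total inversions: 0 + 0 + 0 + 0 + 0 + 0 + 2 + 0 + 0 + 0 = 2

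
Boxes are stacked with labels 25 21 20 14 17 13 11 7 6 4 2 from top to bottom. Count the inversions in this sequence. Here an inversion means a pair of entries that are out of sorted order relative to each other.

Out-of-order pairs: 54

For each element, count later entries that are smaller:
25 → 21, 20, 14, 17, 13, 11, 7, 6, 4, 2 → 10
21 → 20, 14, 17, 13, 11, 7, 6, 4, 2 → 9
20 → 14, 17, 13, 11, 7, 6, 4, 2 → 8
14 → 13, 11, 7, 6, 4, 2 → 6
17 → 13, 11, 7, 6, 4, 2 → 6
13 → 11, 7, 6, 4, 2 → 5
11 → 7, 6, 4, 2 → 4
7 → 6, 4, 2 → 3
6 → 4, 2 → 2
4 → 2 → 1
2 → none → 0
Sum: 10 + 9 + 8 + 6 + 6 + 5 + 4 + 3 + 2 + 1 + 0 = 54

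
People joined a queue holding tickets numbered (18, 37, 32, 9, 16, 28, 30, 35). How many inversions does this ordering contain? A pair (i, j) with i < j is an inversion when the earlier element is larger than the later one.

Out-of-order pairs: 12

Count, for each position, how many later elements it exceeds:
18 → 9, 16 → 2
37 → 32, 9, 16, 28, 30, 35 → 6
32 → 9, 16, 28, 30 → 4
9 → none → 0
16 → none → 0
28 → none → 0
30 → none → 0
35 → none → 0
Sum: 2 + 6 + 4 + 0 + 0 + 0 + 0 + 0 = 12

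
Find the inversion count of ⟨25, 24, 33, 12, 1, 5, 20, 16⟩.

19 out-of-order pairs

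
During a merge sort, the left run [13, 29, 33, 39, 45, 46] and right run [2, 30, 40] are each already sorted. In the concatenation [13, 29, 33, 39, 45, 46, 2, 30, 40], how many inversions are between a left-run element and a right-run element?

Count, for every r in R, how many entries of L exceed r:
r = 2: 13, 29, 33, 39, 45, 46 → 6
r = 30: 33, 39, 45, 46 → 4
r = 40: 45, 46 → 2
Cross-inversions: 6 + 4 + 2 = 12

12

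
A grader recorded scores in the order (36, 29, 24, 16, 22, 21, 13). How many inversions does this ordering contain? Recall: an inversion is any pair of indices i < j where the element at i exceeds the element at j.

Count, for each position, how many later elements it exceeds:
36 → 29, 24, 16, 22, 21, 13 → 6
29 → 24, 16, 22, 21, 13 → 5
24 → 16, 22, 21, 13 → 4
16 → 13 → 1
22 → 21, 13 → 2
21 → 13 → 1
13 → none → 0
Sum: 6 + 5 + 4 + 1 + 2 + 1 + 0 = 19

Inversions: 19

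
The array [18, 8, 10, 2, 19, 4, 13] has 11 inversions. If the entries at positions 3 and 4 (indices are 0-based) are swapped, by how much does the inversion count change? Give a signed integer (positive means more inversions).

Positions 3 and 4 hold 2 and 19; after swapping, the array is [18, 8, 10, 19, 2, 4, 13].
Sweep left to right; for each value list the smaller values that follow it:
18: 5
8: 2
10: 2
19: 3
2: 0
4: 0
13: 0
Sum: 5 + 2 + 2 + 3 + 0 + 0 + 0 = 12
Change: 12 − 11 = +1

+1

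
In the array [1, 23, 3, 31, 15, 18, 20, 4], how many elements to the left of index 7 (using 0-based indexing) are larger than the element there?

5

The element at index 7 is 4.
Elements before it: 1, 23, 3, 31, 15, 18, 20
Those larger than 4: 23, 31, 15, 18, 20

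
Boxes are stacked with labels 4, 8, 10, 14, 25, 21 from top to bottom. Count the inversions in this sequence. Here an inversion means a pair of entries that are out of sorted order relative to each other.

Out-of-order pairs: 1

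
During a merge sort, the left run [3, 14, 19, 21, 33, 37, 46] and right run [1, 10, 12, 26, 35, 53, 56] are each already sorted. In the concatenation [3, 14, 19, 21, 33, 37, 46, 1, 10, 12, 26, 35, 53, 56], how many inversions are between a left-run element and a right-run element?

For each element r of the right run, count left-run elements greater than r:
r = 1: 3, 14, 19, 21, 33, 37, 46 → 7
r = 10: 14, 19, 21, 33, 37, 46 → 6
r = 12: 14, 19, 21, 33, 37, 46 → 6
r = 26: 33, 37, 46 → 3
r = 35: 37, 46 → 2
r = 53: none → 0
r = 56: none → 0
Cross-inversions: 7 + 6 + 6 + 3 + 2 + 0 + 0 = 24

24 cross-inversions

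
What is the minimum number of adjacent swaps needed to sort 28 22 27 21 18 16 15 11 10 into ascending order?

35

Each adjacent swap fixes exactly one inversion, so the minimum swap count equals the number of inversions.
Count inversions — for each element, later elements that are smaller:
28: 22, 27, 21, 18, 16, 15, 11, 10 → 8
22: 21, 18, 16, 15, 11, 10 → 6
27: 21, 18, 16, 15, 11, 10 → 6
21: 18, 16, 15, 11, 10 → 5
18: 16, 15, 11, 10 → 4
16: 15, 11, 10 → 3
15: 11, 10 → 2
11: 10 → 1
10: none → 0
Total inversions: 8 + 6 + 6 + 5 + 4 + 3 + 2 + 1 + 0 = 35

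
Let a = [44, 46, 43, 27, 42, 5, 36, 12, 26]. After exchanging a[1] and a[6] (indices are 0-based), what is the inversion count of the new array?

Positions 1 and 6 hold 46 and 36; after swapping, the array is [44, 36, 43, 27, 42, 5, 46, 12, 26].
Element-by-element contributions:
44: 7
36: 4
43: 5
27: 3
42: 3
5: 0
46: 2
12: 0
26: 0
Sum: 7 + 4 + 5 + 3 + 3 + 0 + 2 + 0 + 0 = 24

24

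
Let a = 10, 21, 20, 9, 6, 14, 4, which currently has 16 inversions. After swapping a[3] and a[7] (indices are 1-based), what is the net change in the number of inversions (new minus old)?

-7

Positions 3 and 7 hold 20 and 4; after swapping, the array is [10, 21, 4, 9, 6, 14, 20].
Element-by-element contributions:
10 → 4, 9, 6 → 3
21 → 4, 9, 6, 14, 20 → 5
4 → none → 0
9 → 6 → 1
6 → none → 0
14 → none → 0
20 → none → 0
Sum: 3 + 5 + 0 + 1 + 0 + 0 + 0 = 9
Change: 9 − 16 = -7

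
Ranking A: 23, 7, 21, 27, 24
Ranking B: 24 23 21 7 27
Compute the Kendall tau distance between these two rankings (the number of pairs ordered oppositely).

5 discordant pairs

Assign each item its position (1..5) in the first ordering, then rewrite the second ordering as that position sequence:
positions: 23→1, 7→2, 21→3, 27→4, 24→5
second ordering as positions: [5, 1, 3, 2, 4]
Discordant pairs = inversions in this position sequence.
5: 1, 3, 2, 4 → 4
1: 0
3: 2 → 1
2: 0
4: 0
Total: 4 + 0 + 1 + 0 + 0 = 5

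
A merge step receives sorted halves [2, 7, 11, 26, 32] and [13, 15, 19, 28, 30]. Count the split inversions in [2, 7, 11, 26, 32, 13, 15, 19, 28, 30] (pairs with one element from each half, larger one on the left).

Take each right-half value and tally the left-half values above it:
r = 13: 26, 32 → 2
r = 15: 26, 32 → 2
r = 19: 26, 32 → 2
r = 28: 32 → 1
r = 30: 32 → 1
Cross-inversions: 2 + 2 + 2 + 1 + 1 = 8

8 cross-inversions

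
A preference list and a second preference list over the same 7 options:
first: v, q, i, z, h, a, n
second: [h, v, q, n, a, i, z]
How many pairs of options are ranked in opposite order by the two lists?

Assign each item its position (1..7) in the first ordering, then rewrite the second ordering as that position sequence:
positions: v→1, q→2, i→3, z→4, h→5, a→6, n→7
second ordering as positions: [5, 1, 2, 7, 6, 3, 4]
Discordant pairs = inversions in this position sequence.
5: 1, 2, 3, 4 → 4
1: 0
2: 0
7: 6, 3, 4 → 3
6: 3, 4 → 2
3: 0
4: 0
Total: 4 + 0 + 0 + 3 + 2 + 0 + 0 = 9

9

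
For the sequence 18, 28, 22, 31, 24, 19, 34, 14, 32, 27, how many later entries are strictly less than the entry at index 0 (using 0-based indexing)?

1 such element

The element at index 0 is 18.
Elements after it: 28, 22, 31, 24, 19, 34, 14, 32, 27
Those smaller than 18: 14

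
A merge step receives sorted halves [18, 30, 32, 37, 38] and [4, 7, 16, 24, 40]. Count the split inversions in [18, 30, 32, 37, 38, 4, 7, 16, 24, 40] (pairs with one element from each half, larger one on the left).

19

Take each right-half value and tally the left-half values above it:
r = 4: 18, 30, 32, 37, 38 → 5
r = 7: 18, 30, 32, 37, 38 → 5
r = 16: 18, 30, 32, 37, 38 → 5
r = 24: 30, 32, 37, 38 → 4
r = 40: none → 0
Cross-inversions: 5 + 5 + 5 + 4 + 0 = 19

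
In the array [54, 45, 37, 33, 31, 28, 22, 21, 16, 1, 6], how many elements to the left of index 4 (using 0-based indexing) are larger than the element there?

4

The element at index 4 is 31.
Elements before it: 54, 45, 37, 33
Those larger than 31: 54, 45, 37, 33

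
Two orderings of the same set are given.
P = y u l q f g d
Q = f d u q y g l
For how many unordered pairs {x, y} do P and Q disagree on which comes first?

Assign each item its position (1..7) in the first ordering, then rewrite the second ordering as that position sequence:
positions: y→1, u→2, l→3, q→4, f→5, g→6, d→7
second ordering as positions: [5, 7, 2, 4, 1, 6, 3]
Discordant pairs = inversions in this position sequence.
5: 2, 4, 1, 3 → 4
7: 2, 4, 1, 6, 3 → 5
2: 1 → 1
4: 1, 3 → 2
1: 0
6: 3 → 1
3: 0
Total: 4 + 5 + 1 + 2 + 0 + 1 + 0 = 13

13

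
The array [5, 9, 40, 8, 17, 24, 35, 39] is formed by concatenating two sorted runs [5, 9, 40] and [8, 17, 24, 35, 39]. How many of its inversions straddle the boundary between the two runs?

Take each right-half value and tally the left-half values above it:
r = 8: 9, 40 → 2
r = 17: 40 → 1
r = 24: 40 → 1
r = 35: 40 → 1
r = 39: 40 → 1
Cross-inversions: 2 + 1 + 1 + 1 + 1 = 6

6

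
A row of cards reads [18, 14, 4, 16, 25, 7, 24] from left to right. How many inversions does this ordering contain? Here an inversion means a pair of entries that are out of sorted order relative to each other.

Element-by-element contributions:
18: 4
14: 2
4: 0
16: 1
25: 2
7: 0
24: 0
Sum: 4 + 2 + 0 + 1 + 2 + 0 + 0 = 9

9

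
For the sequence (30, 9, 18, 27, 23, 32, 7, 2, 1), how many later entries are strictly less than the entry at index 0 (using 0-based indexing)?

The element at index 0 is 30.
Elements after it: 9, 18, 27, 23, 32, 7, 2, 1
Those smaller than 30: 9, 18, 27, 23, 7, 2, 1

7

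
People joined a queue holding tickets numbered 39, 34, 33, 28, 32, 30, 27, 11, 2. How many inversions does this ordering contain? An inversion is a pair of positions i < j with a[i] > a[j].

Sweep left to right; for each value list the smaller values that follow it:
39: 8
34: 7
33: 6
28: 3
32: 4
30: 3
27: 2
11: 1
2: 0
Sum: 8 + 7 + 6 + 3 + 4 + 3 + 2 + 1 + 0 = 34

34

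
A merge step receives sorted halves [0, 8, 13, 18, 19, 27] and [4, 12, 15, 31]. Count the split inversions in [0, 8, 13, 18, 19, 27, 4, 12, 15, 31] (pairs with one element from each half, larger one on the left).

12 split inversions

For each element r of the right run, count left-run elements greater than r:
r = 4: 8, 13, 18, 19, 27 → 5
r = 12: 13, 18, 19, 27 → 4
r = 15: 18, 19, 27 → 3
r = 31: none → 0
Cross-inversions: 5 + 4 + 3 + 0 = 12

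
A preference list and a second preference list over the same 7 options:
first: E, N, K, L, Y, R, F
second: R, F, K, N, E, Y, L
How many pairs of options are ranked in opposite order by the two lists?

Assign each item its position (1..7) in the first ordering, then rewrite the second ordering as that position sequence:
positions: E→1, N→2, K→3, L→4, Y→5, R→6, F→7
second ordering as positions: [6, 7, 3, 2, 1, 5, 4]
Discordant pairs = inversions in this position sequence.
6: 3, 2, 1, 5, 4 → 5
7: 3, 2, 1, 5, 4 → 5
3: 2, 1 → 2
2: 1 → 1
1: 0
5: 4 → 1
4: 0
Total: 5 + 5 + 2 + 1 + 0 + 1 + 0 = 14

14 pairs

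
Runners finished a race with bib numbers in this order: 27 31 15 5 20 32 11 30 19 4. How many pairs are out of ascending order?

Sweep left to right; for each value list the smaller values that follow it:
27: 6
31: 7
15: 3
5: 1
20: 3
32: 4
11: 1
30: 2
19: 1
4: 0
Sum: 6 + 7 + 3 + 1 + 3 + 4 + 1 + 2 + 1 + 0 = 28

28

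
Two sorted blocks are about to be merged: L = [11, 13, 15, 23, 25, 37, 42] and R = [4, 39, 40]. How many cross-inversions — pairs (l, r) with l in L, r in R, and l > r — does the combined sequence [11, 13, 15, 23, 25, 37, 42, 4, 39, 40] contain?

9

For each element r of the right run, count left-run elements greater than r:
r = 4: 11, 13, 15, 23, 25, 37, 42 → 7
r = 39: 42 → 1
r = 40: 42 → 1
Cross-inversions: 7 + 1 + 1 = 9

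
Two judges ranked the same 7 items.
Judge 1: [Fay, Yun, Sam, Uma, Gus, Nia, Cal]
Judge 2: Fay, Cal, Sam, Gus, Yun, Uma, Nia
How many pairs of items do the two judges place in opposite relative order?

Assign each item its position (1..7) in the first ordering, then rewrite the second ordering as that position sequence:
positions: Fay→1, Yun→2, Sam→3, Uma→4, Gus→5, Nia→6, Cal→7
second ordering as positions: [1, 7, 3, 5, 2, 4, 6]
Discordant pairs = inversions in this position sequence.
1: 0
7: 3, 5, 2, 4, 6 → 5
3: 2 → 1
5: 2, 4 → 2
2: 0
4: 0
6: 0
Total: 0 + 5 + 1 + 2 + 0 + 0 + 0 = 8

8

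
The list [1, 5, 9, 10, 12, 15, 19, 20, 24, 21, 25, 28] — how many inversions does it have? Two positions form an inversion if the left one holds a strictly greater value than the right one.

1 inversion

Sweep left to right; for each value list the smaller values that follow it:
1: 0
5: 0
9: 0
10: 0
12: 0
15: 0
19: 0
20: 0
24: 1
21: 0
25: 0
28: 0
Sum: 0 + 0 + 0 + 0 + 0 + 0 + 0 + 0 + 1 + 0 + 0 + 0 = 1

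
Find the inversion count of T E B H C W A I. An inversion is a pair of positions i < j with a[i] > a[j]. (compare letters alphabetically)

Sweep left to right; for each value list the smaller values that follow it:
T → E, B, H, C, A, I → 6
E → B, C, A → 3
B → A → 1
H → C, A → 2
C → A → 1
W → A, I → 2
A → none → 0
I → none → 0
Sum: 6 + 3 + 1 + 2 + 1 + 2 + 0 + 0 = 15

15 out-of-order pairs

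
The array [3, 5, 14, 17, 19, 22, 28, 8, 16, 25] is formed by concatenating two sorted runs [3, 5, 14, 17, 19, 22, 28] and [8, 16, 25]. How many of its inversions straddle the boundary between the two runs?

Count, for every r in R, how many entries of L exceed r:
r = 8: 14, 17, 19, 22, 28 → 5
r = 16: 17, 19, 22, 28 → 4
r = 25: 28 → 1
Cross-inversions: 5 + 4 + 1 = 10

10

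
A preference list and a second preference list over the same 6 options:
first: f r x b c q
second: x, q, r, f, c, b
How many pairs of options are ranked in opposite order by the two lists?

Assign each item its position (1..6) in the first ordering, then rewrite the second ordering as that position sequence:
positions: f→1, r→2, x→3, b→4, c→5, q→6
second ordering as positions: [3, 6, 2, 1, 5, 4]
Discordant pairs = inversions in this position sequence.
3: 2, 1 → 2
6: 2, 1, 5, 4 → 4
2: 1 → 1
1: 0
5: 4 → 1
4: 0
Total: 2 + 4 + 1 + 0 + 1 + 0 = 8

8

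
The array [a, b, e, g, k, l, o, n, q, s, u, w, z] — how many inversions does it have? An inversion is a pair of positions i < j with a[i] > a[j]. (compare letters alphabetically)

Count, for each position, how many later elements it exceeds:
a: 0
b: 0
e: 0
g: 0
k: 0
l: 0
o: 1
n: 0
q: 0
s: 0
u: 0
w: 0
z: 0
Sum: 0 + 0 + 0 + 0 + 0 + 0 + 1 + 0 + 0 + 0 + 0 + 0 + 0 = 1

1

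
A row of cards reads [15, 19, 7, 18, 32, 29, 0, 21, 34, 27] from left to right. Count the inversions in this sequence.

Sweep left to right; for each value list the smaller values that follow it:
15: 2
19: 3
7: 1
18: 1
32: 4
29: 3
0: 0
21: 0
34: 1
27: 0
Sum: 2 + 3 + 1 + 1 + 4 + 3 + 0 + 0 + 1 + 0 = 15

There are 15 out-of-order pairs.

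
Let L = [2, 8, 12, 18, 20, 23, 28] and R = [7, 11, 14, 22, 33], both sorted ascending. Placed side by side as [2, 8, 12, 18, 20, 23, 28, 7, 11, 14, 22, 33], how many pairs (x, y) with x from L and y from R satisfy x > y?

17 split inversions

Take each right-half value and tally the left-half values above it:
r = 7: 8, 12, 18, 20, 23, 28 → 6
r = 11: 12, 18, 20, 23, 28 → 5
r = 14: 18, 20, 23, 28 → 4
r = 22: 23, 28 → 2
r = 33: none → 0
Cross-inversions: 6 + 5 + 4 + 2 + 0 = 17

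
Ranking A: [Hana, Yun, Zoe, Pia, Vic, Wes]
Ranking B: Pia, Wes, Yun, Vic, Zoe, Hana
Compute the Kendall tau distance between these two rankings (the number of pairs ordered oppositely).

Assign each item its position (1..6) in the first ordering, then rewrite the second ordering as that position sequence:
positions: Hana→1, Yun→2, Zoe→3, Pia→4, Vic→5, Wes→6
second ordering as positions: [4, 6, 2, 5, 3, 1]
Discordant pairs = inversions in this position sequence.
4: 2, 3, 1 → 3
6: 2, 5, 3, 1 → 4
2: 1 → 1
5: 3, 1 → 2
3: 1 → 1
1: 0
Total: 3 + 4 + 1 + 2 + 1 + 0 = 11

There are 11 discordant pairs.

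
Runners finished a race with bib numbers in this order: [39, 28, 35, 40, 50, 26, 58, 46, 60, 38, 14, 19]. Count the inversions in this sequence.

35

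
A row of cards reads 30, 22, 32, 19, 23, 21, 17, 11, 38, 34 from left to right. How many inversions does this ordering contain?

There are 24 inversions.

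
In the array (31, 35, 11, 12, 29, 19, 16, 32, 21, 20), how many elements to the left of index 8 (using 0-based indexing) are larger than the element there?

4

The element at index 8 is 21.
Elements before it: 31, 35, 11, 12, 29, 19, 16, 32
Those larger than 21: 31, 35, 29, 32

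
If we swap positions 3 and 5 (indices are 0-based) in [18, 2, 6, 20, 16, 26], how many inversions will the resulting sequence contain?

5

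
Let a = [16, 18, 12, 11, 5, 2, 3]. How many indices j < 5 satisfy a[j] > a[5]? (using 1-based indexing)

The element at index 5 is 5.
Elements before it: 16, 18, 12, 11
Those larger than 5: 16, 18, 12, 11

4 such elements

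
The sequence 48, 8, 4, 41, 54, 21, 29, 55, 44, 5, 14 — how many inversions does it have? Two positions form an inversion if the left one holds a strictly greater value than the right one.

Count, for each position, how many later elements it exceeds:
48 → 8, 4, 41, 21, 29, 44, 5, 14 → 8
8 → 4, 5 → 2
4 → none → 0
41 → 21, 29, 5, 14 → 4
54 → 21, 29, 44, 5, 14 → 5
21 → 5, 14 → 2
29 → 5, 14 → 2
55 → 44, 5, 14 → 3
44 → 5, 14 → 2
5 → none → 0
14 → none → 0
Sum: 8 + 2 + 0 + 4 + 5 + 2 + 2 + 3 + 2 + 0 + 0 = 28

28 inversions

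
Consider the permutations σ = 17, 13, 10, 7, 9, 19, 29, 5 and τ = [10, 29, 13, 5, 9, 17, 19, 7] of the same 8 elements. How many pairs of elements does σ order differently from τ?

15 discordant pairs

Assign each item its position (1..8) in the first ordering, then rewrite the second ordering as that position sequence:
positions: 17→1, 13→2, 10→3, 7→4, 9→5, 19→6, 29→7, 5→8
second ordering as positions: [3, 7, 2, 8, 5, 1, 6, 4]
Discordant pairs = inversions in this position sequence.
3: 2, 1 → 2
7: 2, 5, 1, 6, 4 → 5
2: 1 → 1
8: 5, 1, 6, 4 → 4
5: 1, 4 → 2
1: 0
6: 4 → 1
4: 0
Total: 2 + 5 + 1 + 4 + 2 + 0 + 1 + 0 = 15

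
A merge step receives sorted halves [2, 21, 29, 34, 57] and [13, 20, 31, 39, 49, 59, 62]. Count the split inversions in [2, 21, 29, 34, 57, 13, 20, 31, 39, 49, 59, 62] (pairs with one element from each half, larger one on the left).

For each element r of the right run, count left-run elements greater than r:
r = 13: 21, 29, 34, 57 → 4
r = 20: 21, 29, 34, 57 → 4
r = 31: 34, 57 → 2
r = 39: 57 → 1
r = 49: 57 → 1
r = 59: none → 0
r = 62: none → 0
Cross-inversions: 4 + 4 + 2 + 1 + 1 + 0 + 0 = 12

Split inversions: 12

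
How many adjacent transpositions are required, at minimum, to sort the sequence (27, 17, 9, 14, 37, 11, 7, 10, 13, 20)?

26 adjacent swaps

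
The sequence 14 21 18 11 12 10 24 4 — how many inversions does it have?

19 inversions

Element-by-element contributions:
14 → 11, 12, 10, 4 → 4
21 → 18, 11, 12, 10, 4 → 5
18 → 11, 12, 10, 4 → 4
11 → 10, 4 → 2
12 → 10, 4 → 2
10 → 4 → 1
24 → 4 → 1
4 → none → 0
Sum: 4 + 5 + 4 + 2 + 2 + 1 + 1 + 0 = 19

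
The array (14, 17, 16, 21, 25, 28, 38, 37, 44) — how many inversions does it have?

Element-by-element contributions:
14 → none → 0
17 → 16 → 1
16 → none → 0
21 → none → 0
25 → none → 0
28 → none → 0
38 → 37 → 1
37 → none → 0
44 → none → 0
Sum: 0 + 1 + 0 + 0 + 0 + 0 + 1 + 0 + 0 = 2

2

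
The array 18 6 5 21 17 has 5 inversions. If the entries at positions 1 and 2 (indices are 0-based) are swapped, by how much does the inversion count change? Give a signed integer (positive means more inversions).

Positions 1 and 2 hold 6 and 5; after swapping, the array is [18, 5, 6, 21, 17].
For each element, count later entries that are smaller:
18: 3
5: 0
6: 0
21: 1
17: 0
Sum: 3 + 0 + 0 + 1 + 0 = 4
Change: 4 − 5 = -1

-1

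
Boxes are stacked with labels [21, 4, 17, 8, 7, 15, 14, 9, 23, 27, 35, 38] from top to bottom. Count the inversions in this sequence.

Sweep left to right; for each value list the smaller values that follow it:
21 → 4, 17, 8, 7, 15, 14, 9 → 7
4 → none → 0
17 → 8, 7, 15, 14, 9 → 5
8 → 7 → 1
7 → none → 0
15 → 14, 9 → 2
14 → 9 → 1
9 → none → 0
23 → none → 0
27 → none → 0
35 → none → 0
38 → none → 0
Sum: 7 + 0 + 5 + 1 + 0 + 2 + 1 + 0 + 0 + 0 + 0 + 0 = 16

16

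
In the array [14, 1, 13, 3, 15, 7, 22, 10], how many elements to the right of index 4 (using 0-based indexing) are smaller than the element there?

The element at index 4 is 15.
Elements after it: 7, 22, 10
Those smaller than 15: 7, 10

2 such elements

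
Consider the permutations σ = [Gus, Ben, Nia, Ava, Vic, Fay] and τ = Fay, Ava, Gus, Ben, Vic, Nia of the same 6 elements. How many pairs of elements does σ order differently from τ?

9

Assign each item its position (1..6) in the first ordering, then rewrite the second ordering as that position sequence:
positions: Gus→1, Ben→2, Nia→3, Ava→4, Vic→5, Fay→6
second ordering as positions: [6, 4, 1, 2, 5, 3]
Discordant pairs = inversions in this position sequence.
6: 4, 1, 2, 5, 3 → 5
4: 1, 2, 3 → 3
1: 0
2: 0
5: 3 → 1
3: 0
Total: 5 + 3 + 0 + 0 + 1 + 0 = 9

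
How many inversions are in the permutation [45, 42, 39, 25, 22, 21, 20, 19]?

28

Element-by-element contributions:
45 → 42, 39, 25, 22, 21, 20, 19 → 7
42 → 39, 25, 22, 21, 20, 19 → 6
39 → 25, 22, 21, 20, 19 → 5
25 → 22, 21, 20, 19 → 4
22 → 21, 20, 19 → 3
21 → 20, 19 → 2
20 → 19 → 1
19 → none → 0
Sum: 7 + 6 + 5 + 4 + 3 + 2 + 1 + 0 = 28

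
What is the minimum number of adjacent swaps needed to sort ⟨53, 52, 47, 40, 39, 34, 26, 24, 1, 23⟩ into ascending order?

44 adjacent swaps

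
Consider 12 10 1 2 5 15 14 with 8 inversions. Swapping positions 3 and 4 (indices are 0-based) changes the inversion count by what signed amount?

Positions 3 and 4 hold 2 and 5; after swapping, the array is [12, 10, 1, 5, 2, 15, 14].
For each element, count later entries that are smaller:
12: 4
10: 3
1: 0
5: 1
2: 0
15: 1
14: 0
Sum: 4 + 3 + 0 + 1 + 0 + 1 + 0 = 9
Change: 9 − 8 = +1

+1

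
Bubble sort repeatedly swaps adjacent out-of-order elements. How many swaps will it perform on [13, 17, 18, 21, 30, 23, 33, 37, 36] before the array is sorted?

2

Each adjacent swap fixes exactly one inversion, so the minimum swap count equals the number of inversions.
Count inversions — for each element, later elements that are smaller:
13: none → 0
17: none → 0
18: none → 0
21: none → 0
30: 23 → 1
23: none → 0
33: none → 0
37: 36 → 1
36: none → 0
Total inversions: 0 + 0 + 0 + 0 + 1 + 0 + 0 + 1 + 0 = 2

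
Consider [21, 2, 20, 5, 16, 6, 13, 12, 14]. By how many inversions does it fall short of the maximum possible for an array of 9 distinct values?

17 inversions short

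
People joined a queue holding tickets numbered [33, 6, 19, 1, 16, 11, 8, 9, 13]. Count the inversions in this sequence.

21

Count, for each position, how many later elements it exceeds:
33 → 6, 19, 1, 16, 11, 8, 9, 13 → 8
6 → 1 → 1
19 → 1, 16, 11, 8, 9, 13 → 6
1 → none → 0
16 → 11, 8, 9, 13 → 4
11 → 8, 9 → 2
8 → none → 0
9 → none → 0
13 → none → 0
Sum: 8 + 1 + 6 + 0 + 4 + 2 + 0 + 0 + 0 = 21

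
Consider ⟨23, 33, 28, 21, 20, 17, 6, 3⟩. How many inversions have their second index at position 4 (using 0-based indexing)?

The element at index 4 is 20.
Elements before it: 23, 33, 28, 21
Those larger than 20: 23, 33, 28, 21

4 such elements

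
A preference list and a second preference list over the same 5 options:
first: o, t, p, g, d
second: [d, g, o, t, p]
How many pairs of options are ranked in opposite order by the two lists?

7

Assign each item its position (1..5) in the first ordering, then rewrite the second ordering as that position sequence:
positions: o→1, t→2, p→3, g→4, d→5
second ordering as positions: [5, 4, 1, 2, 3]
Discordant pairs = inversions in this position sequence.
5: 4, 1, 2, 3 → 4
4: 1, 2, 3 → 3
1: 0
2: 0
3: 0
Total: 4 + 3 + 0 + 0 + 0 = 7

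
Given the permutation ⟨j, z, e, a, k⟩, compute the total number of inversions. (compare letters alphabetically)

Listing every pair i<j with a[i]>a[j] (using 0-based positions):
(0,2): j > e
(0,3): j > a
(1,2): z > e
(1,3): z > a
(1,4): z > k
(2,3): e > a
That's 6 pairs.

6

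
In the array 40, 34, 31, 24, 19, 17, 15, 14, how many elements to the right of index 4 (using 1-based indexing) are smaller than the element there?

4

The element at index 4 is 24.
Elements after it: 19, 17, 15, 14
Those smaller than 24: 19, 17, 15, 14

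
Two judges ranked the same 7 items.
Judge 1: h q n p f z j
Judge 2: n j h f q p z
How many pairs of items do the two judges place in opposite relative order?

Assign each item its position (1..7) in the first ordering, then rewrite the second ordering as that position sequence:
positions: h→1, q→2, n→3, p→4, f→5, z→6, j→7
second ordering as positions: [3, 7, 1, 5, 2, 4, 6]
Discordant pairs = inversions in this position sequence.
3: 1, 2 → 2
7: 1, 5, 2, 4, 6 → 5
1: 0
5: 2, 4 → 2
2: 0
4: 0
6: 0
Total: 2 + 5 + 0 + 2 + 0 + 0 + 0 = 9

9 discordant pairs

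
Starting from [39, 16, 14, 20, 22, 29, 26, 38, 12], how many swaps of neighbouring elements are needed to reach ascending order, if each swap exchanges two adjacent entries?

17 adjacent swaps

Each adjacent swap fixes exactly one inversion, so the minimum swap count equals the number of inversions.
Count inversions — for each element, later elements that are smaller:
39: 16, 14, 20, 22, 29, 26, 38, 12 → 8
16: 14, 12 → 2
14: 12 → 1
20: 12 → 1
22: 12 → 1
29: 26, 12 → 2
26: 12 → 1
38: 12 → 1
12: none → 0
Total inversions: 8 + 2 + 1 + 1 + 1 + 2 + 1 + 1 + 0 = 17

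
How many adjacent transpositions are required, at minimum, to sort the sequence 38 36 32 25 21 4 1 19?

The minimum number of adjacent swaps to sort an array equals its inversion count, since every such swap removes exactly one inversion.
Count inversions — for each element, later elements that are smaller:
38: 36, 32, 25, 21, 4, 1, 19 → 7
36: 32, 25, 21, 4, 1, 19 → 6
32: 25, 21, 4, 1, 19 → 5
25: 21, 4, 1, 19 → 4
21: 4, 1, 19 → 3
4: 1 → 1
1: none → 0
19: none → 0
Total inversions: 7 + 6 + 5 + 4 + 3 + 1 + 0 + 0 = 26

Adjacent swaps: 26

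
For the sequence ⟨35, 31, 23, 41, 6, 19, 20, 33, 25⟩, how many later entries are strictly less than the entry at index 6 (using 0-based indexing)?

0

The element at index 6 is 20.
Elements after it: 33, 25
None of them are smaller than 20.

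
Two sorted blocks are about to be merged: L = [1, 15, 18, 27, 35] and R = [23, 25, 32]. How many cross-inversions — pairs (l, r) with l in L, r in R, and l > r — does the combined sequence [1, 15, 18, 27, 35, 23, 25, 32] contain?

Take each right-half value and tally the left-half values above it:
r = 23: 27, 35 → 2
r = 25: 27, 35 → 2
r = 32: 35 → 1
Cross-inversions: 2 + 2 + 1 = 5

5 cross-inversions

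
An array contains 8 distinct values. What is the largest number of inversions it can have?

A reversed (strictly descending) arrangement makes every pair an inversion, giving C(8, 2) inversions.
C(8, 2) = 8·7/2 = 28

28 inversions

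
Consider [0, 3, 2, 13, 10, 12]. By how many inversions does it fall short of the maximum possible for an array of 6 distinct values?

Maximum inversions for 6 distinct elements is C(6, 2) = 6·5/2 = 15.
Current inversions — for each element, count later smaller elements:
0: 0
3: 1
2: 0
13: 2
10: 0
12: 0
Current total: 0 + 1 + 0 + 2 + 0 + 0 = 3
Shortfall: 15 − 3 = 12

12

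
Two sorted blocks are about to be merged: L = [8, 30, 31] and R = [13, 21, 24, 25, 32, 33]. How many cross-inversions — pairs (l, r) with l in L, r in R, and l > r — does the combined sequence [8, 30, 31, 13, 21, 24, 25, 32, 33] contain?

Count, for every r in R, how many entries of L exceed r:
r = 13: 30, 31 → 2
r = 21: 30, 31 → 2
r = 24: 30, 31 → 2
r = 25: 30, 31 → 2
r = 32: none → 0
r = 33: none → 0
Cross-inversions: 2 + 2 + 2 + 2 + 0 + 0 = 8

8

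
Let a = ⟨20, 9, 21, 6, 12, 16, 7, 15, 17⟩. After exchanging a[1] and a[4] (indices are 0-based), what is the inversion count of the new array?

19

Positions 1 and 4 hold 9 and 12; after swapping, the array is [20, 12, 21, 6, 9, 16, 7, 15, 17].
Sweep left to right; for each value list the smaller values that follow it:
20: 7
12: 3
21: 6
6: 0
9: 1
16: 2
7: 0
15: 0
17: 0
Sum: 7 + 3 + 6 + 0 + 1 + 2 + 0 + 0 + 0 = 19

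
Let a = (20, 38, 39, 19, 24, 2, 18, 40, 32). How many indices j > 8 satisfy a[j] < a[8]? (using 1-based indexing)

1 such element

The element at index 8 is 40.
Elements after it: 32
Those smaller than 40: 32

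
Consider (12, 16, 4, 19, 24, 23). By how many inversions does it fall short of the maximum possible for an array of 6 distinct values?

12

Maximum inversions for 6 distinct elements is C(6, 2) = 6·5/2 = 15.
Current inversions — for each element, count later smaller elements:
12: 1
16: 1
4: 0
19: 0
24: 1
23: 0
Current total: 1 + 1 + 0 + 0 + 1 + 0 = 3
Shortfall: 15 − 3 = 12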